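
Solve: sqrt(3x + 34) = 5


Square both sides: 3x + 34 = 5^2 = 25
3x = 25 - 34 = -9
x = -3
Check: sqrt(3*(-3) + 34) = sqrt(25) = 5 ✓

x = -3


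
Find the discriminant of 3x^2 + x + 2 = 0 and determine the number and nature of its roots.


For ax^2 + bx + c = 0, discriminant D = b^2 - 4ac
Here a = 3, b = 1, c = 2
D = (1)^2 - 4(3)(2) = 1 - 24 = -23

D = -23 < 0
The equation has no real roots (2 complex conjugate roots).

Discriminant = -23, no real roots (2 complex conjugate roots)


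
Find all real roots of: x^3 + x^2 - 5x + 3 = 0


Let p(x) = x^3 + x^2 - 5x + 3. By the rational root theorem (leading coefficient 1), any rational root is an integer divisor of 3: try ±1, ±2, ... in turn.
Test x = 1: value = 0 ✓, so (x - 1) is a factor.
Synthetic division by (x - 1): bring down 1; 1(1) + 1 = 2; 2(1) - 5 = -3; (-3)(1) + 3 = 0 → quotient x^2 + 2x - 3, remainder 0.
Solve the quadratic x^2 + 2x - 3 = 0: discriminant = 2^2 - 4(1)(-3) = 4 + 12 = 16.
sqrt(16) = 4, so x = (-2 ± 4)/2: x = 1 or x = -3.

x = -3, x = 1 (multiplicity 2)


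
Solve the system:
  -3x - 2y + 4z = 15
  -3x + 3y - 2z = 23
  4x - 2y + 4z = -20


Using Cramer's rule. Expand each determinant along the first row.
D  = (-3)*[3*4 - (-2)*(-2)] - (-2)*[(-3)*4 - (-2)*4] + 4*[(-3)*(-2) - 3*4]
  = (-3)*(8) - (-2)*(-4) + 4*(-6) = -56
Dx = 15*[3*4 - (-2)*(-2)] - (-2)*[23*4 - (-2)*(-20)] + 4*[23*(-2) - 3*(-20)]
  = 15*(8) - (-2)*(52) + 4*(14) = 280
Dy = (-3)*[23*4 - (-2)*(-20)] - 15*[(-3)*4 - (-2)*4] + 4*[(-3)*(-20) - 23*4]
  = (-3)*(52) - 15*(-4) + 4*(-32) = -224
Dz = (-3)*[3*(-20) - 23*(-2)] - (-2)*[(-3)*(-20) - 23*4] + 15*[(-3)*(-2) - 3*4]
  = (-3)*(-14) - (-2)*(-32) + 15*(-6) = -112
x = Dx/D = 280/-56 = -5, y = Dy/D = -224/-56 = 4, z = Dz/D = -112/-56 = 2
Check eq1: (-3)(-5) + (-2)(4) + (4)(2) = 15 = 15 ✓
Check eq2: (-3)(-5) + (3)(4) + (-2)(2) = 23 = 23 ✓
Check eq3: (4)(-5) + (-2)(4) + (4)(2) = -20 = -20 ✓

x = -5, y = 4, z = 2


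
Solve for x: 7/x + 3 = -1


Subtract 3 from both sides: 7/x = -4
Multiply both sides by x: 7 = -4 * x
Divide by -4: x = -7/4

x = -7/4


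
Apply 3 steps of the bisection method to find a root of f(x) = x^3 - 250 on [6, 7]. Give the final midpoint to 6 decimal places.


f(x) = x^3 - 250
f(6) = -34 < 0
f(7) = 93 > 0

Step 1: midpoint = (6.000000 + 7.000000)/2 = 6.500000
  f(6.500000) = 24.625000
  f(mid) > 0, so root is in [6.000000, 6.500000]

Step 2: midpoint = (6.000000 + 6.500000)/2 = 6.250000
  f(6.250000) = -5.859375
  f(mid) < 0, so root is in [6.250000, 6.500000]

Step 3: midpoint = (6.250000 + 6.500000)/2 = 6.375000
  f(6.375000) = 9.083984
  f(mid) > 0, so root is in [6.250000, 6.375000]

midpoint = 6.375000


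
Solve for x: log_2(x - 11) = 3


Convert to exponential form: x - 11 = 2^3 = 8
x = 8 + 11 = 19
Check: log_2(19 - 11) = log_2(8) = log_2(8) = 3 ✓

x = 19


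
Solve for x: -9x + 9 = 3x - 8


Starting with: -9x + 9 = 3x - 8
Move all x terms to left: (-9 - 3)x = -8 - 9
Simplify: -12x = -17
Divide both sides by -12: x = 17/12

x = 17/12


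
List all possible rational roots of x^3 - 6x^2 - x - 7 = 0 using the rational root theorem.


Rational root theorem: possible roots are ±p/q where:
  p divides the constant term (-7): p ∈ {1, 7}
  q divides the leading coefficient (1): q ∈ {1}

All possible rational roots: -7, -1, 1, 7

-7, -1, 1, 7


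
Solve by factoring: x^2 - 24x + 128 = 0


We need two numbers that multiply to 128 and add to -24.
Those numbers are -8 and -16 (since (-8) * (-16) = 128 and (-8) + (-16) = -24).
So x^2 - 24x + 128 = (x - 8)(x - 16) = 0
Setting each factor to zero: x = 8 or x = 16

x = 8, x = 16


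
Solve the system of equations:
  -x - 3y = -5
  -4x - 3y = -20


Using Cramer's rule:
Determinant D = (-1)(-3) - (-4)(-3) = 3 - 12 = -9
Dx = (-5)(-3) - (-20)(-3) = 15 - 60 = -45
Dy = (-1)(-20) - (-4)(-5) = 20 - 20 = 0
x = Dx/D = -45/-9 = 5
y = Dy/D = 0/-9 = 0

x = 5, y = 0


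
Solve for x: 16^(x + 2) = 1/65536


Express both sides with the same base.
1/65536 = 16^(-4)
Since the bases match, equate exponents: x + 2 = -4
So x = -4 - (2) = -6

x = -6


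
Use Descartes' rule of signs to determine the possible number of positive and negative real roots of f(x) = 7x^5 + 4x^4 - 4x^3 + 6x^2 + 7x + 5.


Descartes' rule of signs:

For positive roots, count sign changes in f(x) = 7x^5 + 4x^4 - 4x^3 + 6x^2 + 7x + 5:
Signs of coefficients: +, +, -, +, +, +
Number of sign changes: 2
Possible positive real roots: 2, 0

For negative roots, examine f(-x) = -7x^5 + 4x^4 + 4x^3 + 6x^2 - 7x + 5:
Signs of coefficients: -, +, +, +, -, +
Number of sign changes: 3
Possible negative real roots: 3, 1

Positive roots: 2 or 0; Negative roots: 3 or 1


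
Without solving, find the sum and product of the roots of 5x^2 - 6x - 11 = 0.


By Vieta's formulas for ax^2 + bx + c = 0:
  Sum of roots = -b/a
  Product of roots = c/a

Here a = 5, b = -6, c = -11
Sum = -(-6)/5 = 6/5
Product = -11/5 = -11/5

Sum = 6/5, Product = -11/5


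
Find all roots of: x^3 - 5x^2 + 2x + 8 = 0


Let p(x) = x^3 - 5x^2 + 2x + 8. By the rational root theorem (leading coefficient 1), any rational root is an integer divisor of 8: try ±1, ±2, ... in turn.
Test x = 1: value = 6 ≠ 0.
Test x = -1: value = 0 ✓, so (x + 1) is a factor.
Synthetic division by (x + 1): bring down 1; 1(-1) - 5 = -6; (-6)(-1) + 2 = 8; 8(-1) + 8 = 0 → quotient x^2 - 6x + 8, remainder 0.
Solve the quadratic x^2 - 6x + 8 = 0: discriminant = (-6)^2 - 4(1)(8) = 36 - 32 = 4.
sqrt(4) = 2, so x = (6 ± 2)/2: x = 4 or x = 2.
Collecting all roots found:

x = -1, x = 2, x = 4


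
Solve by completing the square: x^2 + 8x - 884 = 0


Start: x^2 + 8x - 884 = 0
Move constant: x^2 + 8x = 884
Half of 8 is 4, squared is 16
Add 16 to both sides: x^2 + 8x + 16 = 900
(x + 4)^2 = 900
x + 4 = ±30
x = -4 + 30 = 26 or x = -4 - 30 = -34

x = -34, x = 26


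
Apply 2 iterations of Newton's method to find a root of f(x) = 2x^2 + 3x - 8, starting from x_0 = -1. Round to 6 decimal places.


Newton's method: x_(n+1) = x_n - f(x_n)/f'(x_n)
f(x) = 2x^2 + 3x - 8
f'(x) = 4x + 3

Iteration 1:
  f(-1.000000) = -9.000000
  f'(-1.000000) = -1.000000
  x_1 = -1.000000 - (-9.000000)/(-1.000000) = -10.000000

Iteration 2:
  f(-10.000000) = 162.000000
  f'(-10.000000) = -37.000000
  x_2 = -10.000000 - (162.000000)/(-37.000000) = -5.621622

x_2 = -5.621622


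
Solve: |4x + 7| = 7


An absolute value equation |expr| = 7 gives two cases:
Case 1: 4x + 7 = 7
  4x = 0, so x = 0
Case 2: 4x + 7 = -7
  4x = -14, so x = -7/2

x = -7/2, x = 0


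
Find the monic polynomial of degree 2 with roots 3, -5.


A monic polynomial with roots 3, -5 is:
p(x) = (x - 3)(x + 5)
After multiplying by (x - 3): x - 3
After multiplying by (x + 5): x^2 + 2x - 15

x^2 + 2x - 15


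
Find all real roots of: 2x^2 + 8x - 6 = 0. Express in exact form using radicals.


Using the quadratic formula: x = (-b ± sqrt(b^2 - 4ac)) / (2a)
Here a = 2, b = 8, c = -6
Discriminant = b^2 - 4ac = 8^2 - 4(2)(-6) = 64 + 48 = 112
Since discriminant = 112 > 0, there are two real roots.
x = (-8 ± 4*sqrt(7)) / 4
Simplifying: x = -2 ± sqrt(7)
Numerically: x ≈ 0.6458 or x ≈ -4.6458

x = -2 + sqrt(7) or x = -2 - sqrt(7)


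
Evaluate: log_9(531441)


We need the exponent such that 9^? = 531441
9^6 = 531441
Therefore log_9(531441) = 6

6


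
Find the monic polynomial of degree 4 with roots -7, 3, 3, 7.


A monic polynomial with roots -7, 3, 3, 7 is:
p(x) = (x + 7)(x - 3)(x - 3)(x - 7)
After multiplying by (x + 7): x + 7
After multiplying by (x - 3): x^2 + 4x - 21
After multiplying by (x - 3): x^3 + x^2 - 33x + 63
After multiplying by (x - 7): x^4 - 6x^3 - 40x^2 + 294x - 441

x^4 - 6x^3 - 40x^2 + 294x - 441


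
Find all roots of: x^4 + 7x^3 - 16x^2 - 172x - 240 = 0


Let p(x) = x^4 + 7x^3 - 16x^2 - 172x - 240. By the rational root theorem (leading coefficient 1), any rational root is an integer divisor of 240: try ±1, ±2, ... in turn.
Test x = 1: value = -420 ≠ 0.
Test x = -1: value = -90 ≠ 0.
Test x = 2: value = -576 ≠ 0.
Test x = -2: value = 0 ✓, so (x + 2) is a factor.
Synthetic division by (x + 2): bring down 1; 1(-2) + 7 = 5; 5(-2) - 16 = -26; (-26)(-2) - 172 = -120; (-120)(-2) - 240 = 0 → quotient x^3 + 5x^2 - 26x - 120, remainder 0.
Continue with the quotient x^3 + 5x^2 - 26x - 120 (candidates must divide 120; re-test x = -2 first in case it repeats).
Test x = -2: value = -56 ≠ 0.
Test x = 3: value = -126 ≠ 0.
Test x = -3: value = -24 ≠ 0.
Test x = 4: value = -80 ≠ 0.
Test x = -4: value = 0 ✓, so (x + 4) is a factor.
Synthetic division by (x + 4): bring down 1; 1(-4) + 5 = 1; 1(-4) - 26 = -30; (-30)(-4) - 120 = 0 → quotient x^2 + x - 30, remainder 0.
Solve the quadratic x^2 + x - 30 = 0: discriminant = 1^2 - 4(1)(-30) = 1 + 120 = 121.
sqrt(121) = 11, so x = (-1 ± 11)/2: x = 5 or x = -6.
Collecting all roots found:

x = -6, x = -4, x = -2, x = 5


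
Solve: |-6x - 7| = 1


An absolute value equation |expr| = 1 gives two cases:
Case 1: -6x - 7 = 1
  -6x = 8, so x = -4/3
Case 2: -6x - 7 = -1
  -6x = 6, so x = -1

x = -4/3, x = -1


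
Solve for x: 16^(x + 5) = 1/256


Express both sides with the same base.
1/256 = 16^(-2)
Since the bases match, equate exponents: x + 5 = -2
So x = -2 - (5) = -7

x = -7


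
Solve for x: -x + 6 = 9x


Starting with: -x + 6 = 9x
Move all x terms to left: (-1 - 9)x = 0 - 6
Simplify: -10x = -6
Divide both sides by -10: x = 3/5

x = 3/5


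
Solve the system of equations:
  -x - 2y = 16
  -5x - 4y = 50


Using Cramer's rule:
Determinant D = (-1)(-4) - (-5)(-2) = 4 - 10 = -6
Dx = (16)(-4) - (50)(-2) = -64 + 100 = 36
Dy = (-1)(50) - (-5)(16) = -50 + 80 = 30
x = Dx/D = 36/-6 = -6
y = Dy/D = 30/-6 = -5

x = -6, y = -5


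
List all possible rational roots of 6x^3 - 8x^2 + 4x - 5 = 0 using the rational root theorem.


Rational root theorem: possible roots are ±p/q where:
  p divides the constant term (-5): p ∈ {1, 5}
  q divides the leading coefficient (6): q ∈ {1, 2, 3, 6}

All possible rational roots: -5, -5/2, -5/3, -1, -5/6, -1/2, -1/3, -1/6, 1/6, 1/3, 1/2, 5/6, 1, 5/3, 5/2, 5

-5, -5/2, -5/3, -1, -5/6, -1/2, -1/3, -1/6, 1/6, 1/3, 1/2, 5/6, 1, 5/3, 5/2, 5


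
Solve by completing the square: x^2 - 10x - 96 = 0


Start: x^2 - 10x - 96 = 0
Move constant: x^2 - 10x = 96
Half of -10 is -5, squared is 25
Add 25 to both sides: x^2 - 10x + 25 = 121
(x - 5)^2 = 121
x - 5 = ±11
x = 5 + 11 = 16 or x = 5 - 11 = -6

x = -6, x = 16


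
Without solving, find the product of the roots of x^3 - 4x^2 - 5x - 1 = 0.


By Vieta's formulas for x^3 + bx^2 + cx + d = 0:
  r1 + r2 + r3 = -b/a = 4
  r1*r2 + r1*r3 + r2*r3 = c/a = -5
  r1*r2*r3 = -d/a = 1


Product = 1


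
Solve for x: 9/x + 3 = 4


Subtract 3 from both sides: 9/x = 1
Multiply both sides by x: 9 = 1 * x
Divide by 1: x = 9

x = 9


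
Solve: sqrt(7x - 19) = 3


Square both sides: 7x - 19 = 3^2 = 9
7x = 9 + 19 = 28
x = 4
Check: sqrt(7*4 - 19) = sqrt(9) = 3 ✓

x = 4


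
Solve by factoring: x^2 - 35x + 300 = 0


We need two numbers that multiply to 300 and add to -35.
Those numbers are -20 and -15 (since (-20) * (-15) = 300 and (-20) + (-15) = -35).
So x^2 - 35x + 300 = (x - 20)(x - 15) = 0
Setting each factor to zero: x = 20 or x = 15

x = 15, x = 20


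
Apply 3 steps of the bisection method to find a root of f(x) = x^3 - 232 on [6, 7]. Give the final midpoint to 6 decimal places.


f(x) = x^3 - 232
f(6) = -16 < 0
f(7) = 111 > 0

Step 1: midpoint = (6.000000 + 7.000000)/2 = 6.500000
  f(6.500000) = 42.625000
  f(mid) > 0, so root is in [6.000000, 6.500000]

Step 2: midpoint = (6.000000 + 6.500000)/2 = 6.250000
  f(6.250000) = 12.140625
  f(mid) > 0, so root is in [6.000000, 6.250000]

Step 3: midpoint = (6.000000 + 6.250000)/2 = 6.125000
  f(6.125000) = -2.216797
  f(mid) < 0, so root is in [6.125000, 6.250000]

midpoint = 6.125000


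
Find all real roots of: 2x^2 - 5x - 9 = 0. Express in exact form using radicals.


Using the quadratic formula: x = (-b ± sqrt(b^2 - 4ac)) / (2a)
Here a = 2, b = -5, c = -9
Discriminant = b^2 - 4ac = (-5)^2 - 4(2)(-9) = 25 + 72 = 97
Since discriminant = 97 > 0, there are two real roots.
x = (5 ± sqrt(97)) / 4
Numerically: x ≈ 3.7122 or x ≈ -1.2122

x = (5 + sqrt(97)) / 4 or x = (5 - sqrt(97)) / 4


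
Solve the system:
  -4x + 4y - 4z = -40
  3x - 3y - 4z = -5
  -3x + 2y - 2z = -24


Using Cramer's rule. Expand each determinant along the first row.
D  = (-4)*[(-3)*(-2) - (-4)*2] - 4*[3*(-2) - (-4)*(-3)] + (-4)*[3*2 - (-3)*(-3)]
  = (-4)*(14) - 4*(-18) + (-4)*(-3) = 28
Dx = (-40)*[(-3)*(-2) - (-4)*2] - 4*[(-5)*(-2) - (-4)*(-24)] + (-4)*[(-5)*2 - (-3)*(-24)]
  = (-40)*(14) - 4*(-86) + (-4)*(-82) = 112
Dy = (-4)*[(-5)*(-2) - (-4)*(-24)] - (-40)*[3*(-2) - (-4)*(-3)] + (-4)*[3*(-24) - (-5)*(-3)]
  = (-4)*(-86) - (-40)*(-18) + (-4)*(-87) = -28
Dz = (-4)*[(-3)*(-24) - (-5)*2] - 4*[3*(-24) - (-5)*(-3)] + (-40)*[3*2 - (-3)*(-3)]
  = (-4)*(82) - 4*(-87) + (-40)*(-3) = 140
x = Dx/D = 112/28 = 4, y = Dy/D = -28/28 = -1, z = Dz/D = 140/28 = 5
Check eq1: (-4)(4) + (4)(-1) + (-4)(5) = -40 = -40 ✓
Check eq2: (3)(4) + (-3)(-1) + (-4)(5) = -5 = -5 ✓
Check eq3: (-3)(4) + (2)(-1) + (-2)(5) = -24 = -24 ✓

x = 4, y = -1, z = 5


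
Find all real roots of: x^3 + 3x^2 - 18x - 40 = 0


Let p(x) = x^3 + 3x^2 - 18x - 40. By the rational root theorem (leading coefficient 1), any rational root is an integer divisor of 40: try ±1, ±2, ... in turn.
Test x = 1: value = -54 ≠ 0.
Test x = -1: value = -20 ≠ 0.
Test x = 2: value = -56 ≠ 0.
Test x = -2: value = 0 ✓, so (x + 2) is a factor.
Synthetic division by (x + 2): bring down 1; 1(-2) + 3 = 1; 1(-2) - 18 = -20; (-20)(-2) - 40 = 0 → quotient x^2 + x - 20, remainder 0.
Solve the quadratic x^2 + x - 20 = 0: discriminant = 1^2 - 4(1)(-20) = 1 + 80 = 81.
sqrt(81) = 9, so x = (-1 ± 9)/2: x = 4 or x = -5.

x = -5, x = -2, x = 4


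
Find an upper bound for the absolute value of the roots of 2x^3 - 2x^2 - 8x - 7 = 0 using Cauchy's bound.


Cauchy's bound: all roots r satisfy |r| <= 1 + max(|a_i/a_n|) for i = 0,...,n-1
where a_n is the leading coefficient.

Coefficients: [2, -2, -8, -7]
Leading coefficient a_n = 2
Ratios |a_i/a_n|: 1, 4, 7/2
Maximum ratio: 4
Cauchy's bound: |r| <= 1 + 4 = 5

Upper bound = 5


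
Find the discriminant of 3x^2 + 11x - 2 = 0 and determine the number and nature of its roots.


For ax^2 + bx + c = 0, discriminant D = b^2 - 4ac
Here a = 3, b = 11, c = -2
D = (11)^2 - 4(3)(-2) = 121 + 24 = 145

D = 145 > 0 but not a perfect square
The equation has 2 distinct real irrational roots.

Discriminant = 145, 2 distinct real irrational roots


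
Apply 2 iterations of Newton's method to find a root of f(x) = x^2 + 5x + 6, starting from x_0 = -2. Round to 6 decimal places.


Newton's method: x_(n+1) = x_n - f(x_n)/f'(x_n)
f(x) = x^2 + 5x + 6
f'(x) = 2x + 5

Iteration 1:
  f(-2.000000) = 0.000000
  f'(-2.000000) = 1.000000
  x_1 = -2.000000 - (0.000000)/(1.000000) = -2.000000

Iteration 2:
  f(-2.000000) = 0.000000
  f'(-2.000000) = 1.000000
  x_2 = -2.000000 - (0.000000)/(1.000000) = -2.000000

x_2 = -2.000000


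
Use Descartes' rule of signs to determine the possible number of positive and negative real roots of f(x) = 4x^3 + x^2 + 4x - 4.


Descartes' rule of signs:

For positive roots, count sign changes in f(x) = 4x^3 + x^2 + 4x - 4:
Signs of coefficients: +, +, +, -
Number of sign changes: 1
Possible positive real roots: 1

For negative roots, examine f(-x) = -4x^3 + x^2 - 4x - 4:
Signs of coefficients: -, +, -, -
Number of sign changes: 2
Possible negative real roots: 2, 0

Positive roots: 1; Negative roots: 2 or 0


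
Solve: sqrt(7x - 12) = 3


Square both sides: 7x - 12 = 3^2 = 9
7x = 9 + 12 = 21
x = 3
Check: sqrt(7*3 - 12) = sqrt(9) = 3 ✓

x = 3


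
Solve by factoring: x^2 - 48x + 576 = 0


We need two numbers that multiply to 576 and add to -48.
Those numbers are -24 and -24 (since (-24) * (-24) = 576 and (-24) + (-24) = -48).
So x^2 - 48x + 576 = (x - 24)(x - 24) = 0
Setting each factor to zero: x = 24 or x = 24

x = 24


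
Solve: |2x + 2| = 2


An absolute value equation |expr| = 2 gives two cases:
Case 1: 2x + 2 = 2
  2x = 0, so x = 0
Case 2: 2x + 2 = -2
  2x = -4, so x = -2

x = -2, x = 0


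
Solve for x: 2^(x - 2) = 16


Express both sides with the same base.
16 = 2^4
Since the bases match, equate exponents: x - 2 = 4
So x = 4 - (-2) = 6

x = 6


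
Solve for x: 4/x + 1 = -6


Subtract 1 from both sides: 4/x = -7
Multiply both sides by x: 4 = -7 * x
Divide by -7: x = -4/7

x = -4/7


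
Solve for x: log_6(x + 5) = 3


Convert to exponential form: x + 5 = 6^3 = 216
x = 216 - 5 = 211
Check: log_6(211 + 5) = log_6(216) = log_6(216) = 3 ✓

x = 211


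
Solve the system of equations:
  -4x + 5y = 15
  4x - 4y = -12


Using Cramer's rule:
Determinant D = (-4)(-4) - (4)(5) = 16 - 20 = -4
Dx = (15)(-4) - (-12)(5) = -60 + 60 = 0
Dy = (-4)(-12) - (4)(15) = 48 - 60 = -12
x = Dx/D = 0/-4 = 0
y = Dy/D = -12/-4 = 3

x = 0, y = 3


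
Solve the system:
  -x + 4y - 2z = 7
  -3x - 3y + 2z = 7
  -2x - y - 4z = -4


Using Cramer's rule. Expand each determinant along the first row.
D  = (-1)*[(-3)*(-4) - 2*(-1)] - 4*[(-3)*(-4) - 2*(-2)] + (-2)*[(-3)*(-1) - (-3)*(-2)]
  = (-1)*(14) - 4*(16) + (-2)*(-3) = -72
Dx = 7*[(-3)*(-4) - 2*(-1)] - 4*[7*(-4) - 2*(-4)] + (-2)*[7*(-1) - (-3)*(-4)]
  = 7*(14) - 4*(-20) + (-2)*(-19) = 216
Dy = (-1)*[7*(-4) - 2*(-4)] - 7*[(-3)*(-4) - 2*(-2)] + (-2)*[(-3)*(-4) - 7*(-2)]
  = (-1)*(-20) - 7*(16) + (-2)*(26) = -144
Dz = (-1)*[(-3)*(-4) - 7*(-1)] - 4*[(-3)*(-4) - 7*(-2)] + 7*[(-3)*(-1) - (-3)*(-2)]
  = (-1)*(19) - 4*(26) + 7*(-3) = -144
x = Dx/D = 216/-72 = -3, y = Dy/D = -144/-72 = 2, z = Dz/D = -144/-72 = 2
Check eq1: (-1)(-3) + (4)(2) + (-2)(2) = 7 = 7 ✓
Check eq2: (-3)(-3) + (-3)(2) + (2)(2) = 7 = 7 ✓
Check eq3: (-2)(-3) + (-1)(2) + (-4)(2) = -4 = -4 ✓

x = -3, y = 2, z = 2


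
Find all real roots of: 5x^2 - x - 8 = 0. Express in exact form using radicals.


Using the quadratic formula: x = (-b ± sqrt(b^2 - 4ac)) / (2a)
Here a = 5, b = -1, c = -8
Discriminant = b^2 - 4ac = (-1)^2 - 4(5)(-8) = 1 + 160 = 161
Since discriminant = 161 > 0, there are two real roots.
x = (1 ± sqrt(161)) / 10
Numerically: x ≈ 1.3689 or x ≈ -1.1689

x = (1 + sqrt(161)) / 10 or x = (1 - sqrt(161)) / 10


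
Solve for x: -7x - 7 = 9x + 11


Starting with: -7x - 7 = 9x + 11
Move all x terms to left: (-7 - 9)x = 11 + 7
Simplify: -16x = 18
Divide both sides by -16: x = -9/8

x = -9/8


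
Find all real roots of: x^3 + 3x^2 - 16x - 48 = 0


Let p(x) = x^3 + 3x^2 - 16x - 48. By the rational root theorem (leading coefficient 1), any rational root is an integer divisor of 48: try ±1, ±2, ... in turn.
Test x = 1: value = -60 ≠ 0.
Test x = -1: value = -30 ≠ 0.
Test x = 2: value = -60 ≠ 0.
Test x = -2: value = -12 ≠ 0.
Test x = 3: value = -42 ≠ 0.
Test x = -3: value = 0 ✓, so (x + 3) is a factor.
Synthetic division by (x + 3): bring down 1; 1(-3) + 3 = 0; 0(-3) - 16 = -16; (-16)(-3) - 48 = 0 → quotient x^2 - 16, remainder 0.
Solve the quadratic x^2 - 16 = 0: discriminant = 0^2 - 4(1)(-16) = 0 + 64 = 64.
sqrt(64) = 8, so x = (0 ± 8)/2: x = 4 or x = -4.

x = -4, x = -3, x = 4


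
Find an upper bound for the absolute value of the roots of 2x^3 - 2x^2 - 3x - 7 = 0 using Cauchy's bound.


Cauchy's bound: all roots r satisfy |r| <= 1 + max(|a_i/a_n|) for i = 0,...,n-1
where a_n is the leading coefficient.

Coefficients: [2, -2, -3, -7]
Leading coefficient a_n = 2
Ratios |a_i/a_n|: 1, 3/2, 7/2
Maximum ratio: 7/2
Cauchy's bound: |r| <= 1 + 7/2 = 9/2

Upper bound = 9/2


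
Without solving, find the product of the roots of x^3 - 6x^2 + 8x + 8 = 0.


By Vieta's formulas for x^3 + bx^2 + cx + d = 0:
  r1 + r2 + r3 = -b/a = 6
  r1*r2 + r1*r3 + r2*r3 = c/a = 8
  r1*r2*r3 = -d/a = -8


Product = -8


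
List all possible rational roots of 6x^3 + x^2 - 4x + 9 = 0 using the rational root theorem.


Rational root theorem: possible roots are ±p/q where:
  p divides the constant term (9): p ∈ {1, 3, 9}
  q divides the leading coefficient (6): q ∈ {1, 2, 3, 6}

All possible rational roots: -9, -9/2, -3, -3/2, -1, -1/2, -1/3, -1/6, 1/6, 1/3, 1/2, 1, 3/2, 3, 9/2, 9

-9, -9/2, -3, -3/2, -1, -1/2, -1/3, -1/6, 1/6, 1/3, 1/2, 1, 3/2, 3, 9/2, 9


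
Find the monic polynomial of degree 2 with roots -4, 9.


A monic polynomial with roots -4, 9 is:
p(x) = (x + 4)(x - 9)
After multiplying by (x + 4): x + 4
After multiplying by (x - 9): x^2 - 5x - 36

x^2 - 5x - 36


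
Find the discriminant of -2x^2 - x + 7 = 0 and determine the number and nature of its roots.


For ax^2 + bx + c = 0, discriminant D = b^2 - 4ac
Here a = -2, b = -1, c = 7
D = (-1)^2 - 4(-2)(7) = 1 + 56 = 57

D = 57 > 0 but not a perfect square
The equation has 2 distinct real irrational roots.

Discriminant = 57, 2 distinct real irrational roots


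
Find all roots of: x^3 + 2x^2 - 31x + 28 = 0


Let p(x) = x^3 + 2x^2 - 31x + 28. By the rational root theorem (leading coefficient 1), any rational root is an integer divisor of 28: try ±1, ±2, ... in turn.
Test x = 1: value = 0 ✓, so (x - 1) is a factor.
Synthetic division by (x - 1): bring down 1; 1(1) + 2 = 3; 3(1) - 31 = -28; (-28)(1) + 28 = 0 → quotient x^2 + 3x - 28, remainder 0.
Solve the quadratic x^2 + 3x - 28 = 0: discriminant = 3^2 - 4(1)(-28) = 9 + 112 = 121.
sqrt(121) = 11, so x = (-3 ± 11)/2: x = 4 or x = -7.
Collecting all roots found:

x = -7, x = 1, x = 4


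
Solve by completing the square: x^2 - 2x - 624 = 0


Start: x^2 - 2x - 624 = 0
Move constant: x^2 - 2x = 624
Half of -2 is -1, squared is 1
Add 1 to both sides: x^2 - 2x + 1 = 625
(x - 1)^2 = 625
x - 1 = ±25
x = 1 + 25 = 26 or x = 1 - 25 = -24

x = -24, x = 26


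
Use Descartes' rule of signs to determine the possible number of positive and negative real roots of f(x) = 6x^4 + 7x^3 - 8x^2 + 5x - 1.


Descartes' rule of signs:

For positive roots, count sign changes in f(x) = 6x^4 + 7x^3 - 8x^2 + 5x - 1:
Signs of coefficients: +, +, -, +, -
Number of sign changes: 3
Possible positive real roots: 3, 1

For negative roots, examine f(-x) = 6x^4 - 7x^3 - 8x^2 - 5x - 1:
Signs of coefficients: +, -, -, -, -
Number of sign changes: 1
Possible negative real roots: 1

Positive roots: 3 or 1; Negative roots: 1


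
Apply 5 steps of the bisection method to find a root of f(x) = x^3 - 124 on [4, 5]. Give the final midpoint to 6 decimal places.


f(x) = x^3 - 124
f(4) = -60 < 0
f(5) = 1 > 0

Step 1: midpoint = (4.000000 + 5.000000)/2 = 4.500000
  f(4.500000) = -32.875000
  f(mid) < 0, so root is in [4.500000, 5.000000]

Step 2: midpoint = (4.500000 + 5.000000)/2 = 4.750000
  f(4.750000) = -16.828125
  f(mid) < 0, so root is in [4.750000, 5.000000]

Step 3: midpoint = (4.750000 + 5.000000)/2 = 4.875000
  f(4.875000) = -8.142578
  f(mid) < 0, so root is in [4.875000, 5.000000]

Step 4: midpoint = (4.875000 + 5.000000)/2 = 4.937500
  f(4.937500) = -3.629150
  f(mid) < 0, so root is in [4.937500, 5.000000]

Step 5: midpoint = (4.937500 + 5.000000)/2 = 4.968750
  f(4.968750) = -1.329132
  f(mid) < 0, so root is in [4.968750, 5.000000]

midpoint = 4.968750


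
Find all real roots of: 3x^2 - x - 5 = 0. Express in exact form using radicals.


Using the quadratic formula: x = (-b ± sqrt(b^2 - 4ac)) / (2a)
Here a = 3, b = -1, c = -5
Discriminant = b^2 - 4ac = (-1)^2 - 4(3)(-5) = 1 + 60 = 61
Since discriminant = 61 > 0, there are two real roots.
x = (1 ± sqrt(61)) / 6
Numerically: x ≈ 1.4684 or x ≈ -1.1350

x = (1 + sqrt(61)) / 6 or x = (1 - sqrt(61)) / 6


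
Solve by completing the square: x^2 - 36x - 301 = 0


Start: x^2 - 36x - 301 = 0
Move constant: x^2 - 36x = 301
Half of -36 is -18, squared is 324
Add 324 to both sides: x^2 - 36x + 324 = 625
(x - 18)^2 = 625
x - 18 = ±25
x = 18 + 25 = 43 or x = 18 - 25 = -7

x = -7, x = 43


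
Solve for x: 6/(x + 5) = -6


Multiply both sides by (x + 5): 6 = -6(x + 5)
Distribute: 6 = -6x - 30
-6x = 6 + 30 = 36
x = -6

x = -6


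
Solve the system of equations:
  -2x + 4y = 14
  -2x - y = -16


Using Cramer's rule:
Determinant D = (-2)(-1) - (-2)(4) = 2 + 8 = 10
Dx = (14)(-1) - (-16)(4) = -14 + 64 = 50
Dy = (-2)(-16) - (-2)(14) = 32 + 28 = 60
x = Dx/D = 50/10 = 5
y = Dy/D = 60/10 = 6

x = 5, y = 6


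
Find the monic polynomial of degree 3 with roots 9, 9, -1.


A monic polynomial with roots 9, 9, -1 is:
p(x) = (x - 9)(x - 9)(x + 1)
After multiplying by (x - 9): x - 9
After multiplying by (x - 9): x^2 - 18x + 81
After multiplying by (x + 1): x^3 - 17x^2 + 63x + 81

x^3 - 17x^2 + 63x + 81


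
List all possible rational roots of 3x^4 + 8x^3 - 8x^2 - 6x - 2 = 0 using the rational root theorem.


Rational root theorem: possible roots are ±p/q where:
  p divides the constant term (-2): p ∈ {1, 2}
  q divides the leading coefficient (3): q ∈ {1, 3}

All possible rational roots: -2, -1, -2/3, -1/3, 1/3, 2/3, 1, 2

-2, -1, -2/3, -1/3, 1/3, 2/3, 1, 2


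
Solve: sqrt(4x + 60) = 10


Square both sides: 4x + 60 = 10^2 = 100
4x = 100 - 60 = 40
x = 10
Check: sqrt(4*10 + 60) = sqrt(100) = 10 ✓

x = 10


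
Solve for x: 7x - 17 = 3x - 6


Starting with: 7x - 17 = 3x - 6
Move all x terms to left: (7 - 3)x = -6 + 17
Simplify: 4x = 11
Divide both sides by 4: x = 11/4

x = 11/4


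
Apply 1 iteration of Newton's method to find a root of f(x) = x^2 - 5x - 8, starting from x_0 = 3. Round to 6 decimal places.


Newton's method: x_(n+1) = x_n - f(x_n)/f'(x_n)
f(x) = x^2 - 5x - 8
f'(x) = 2x - 5

Iteration 1:
  f(3.000000) = -14.000000
  f'(3.000000) = 1.000000
  x_1 = 3.000000 - (-14.000000)/(1.000000) = 17.000000

x_1 = 17.000000


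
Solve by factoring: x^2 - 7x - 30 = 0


We need two numbers that multiply to -30 and add to -7.
Those numbers are 3 and -10 (since 3 * (-10) = -30 and 3 + (-10) = -7).
So x^2 - 7x - 30 = (x + 3)(x - 10) = 0
Setting each factor to zero: x = -3 or x = 10

x = -3, x = 10


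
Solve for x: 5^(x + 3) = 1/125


Express both sides with the same base.
1/125 = 5^(-3)
Since the bases match, equate exponents: x + 3 = -3
So x = -3 - (3) = -6

x = -6


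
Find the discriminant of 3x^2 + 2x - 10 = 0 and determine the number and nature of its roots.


For ax^2 + bx + c = 0, discriminant D = b^2 - 4ac
Here a = 3, b = 2, c = -10
D = (2)^2 - 4(3)(-10) = 4 + 120 = 124

D = 124 > 0 but not a perfect square
The equation has 2 distinct real irrational roots.

Discriminant = 124, 2 distinct real irrational roots


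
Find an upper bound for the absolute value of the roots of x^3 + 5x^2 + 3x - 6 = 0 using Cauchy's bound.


Cauchy's bound: all roots r satisfy |r| <= 1 + max(|a_i/a_n|) for i = 0,...,n-1
where a_n is the leading coefficient.

Coefficients: [1, 5, 3, -6]
Leading coefficient a_n = 1
Ratios |a_i/a_n|: 5, 3, 6
Maximum ratio: 6
Cauchy's bound: |r| <= 1 + 6 = 7

Upper bound = 7


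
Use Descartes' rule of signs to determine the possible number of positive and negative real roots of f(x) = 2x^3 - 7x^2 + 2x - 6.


Descartes' rule of signs:

For positive roots, count sign changes in f(x) = 2x^3 - 7x^2 + 2x - 6:
Signs of coefficients: +, -, +, -
Number of sign changes: 3
Possible positive real roots: 3, 1

For negative roots, examine f(-x) = -2x^3 - 7x^2 - 2x - 6:
Signs of coefficients: -, -, -, -
Number of sign changes: 0
Possible negative real roots: 0

Positive roots: 3 or 1; Negative roots: 0


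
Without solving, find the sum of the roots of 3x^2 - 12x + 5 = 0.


By Vieta's formulas for ax^2 + bx + c = 0:
  Sum of roots = -b/a
  Product of roots = c/a

Here a = 3, b = -12, c = 5
Sum = -(-12)/3 = 4
Product = 5/3 = 5/3

Sum = 4


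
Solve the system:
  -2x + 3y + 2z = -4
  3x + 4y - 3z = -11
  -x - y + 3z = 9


Using Cramer's rule. Expand each determinant along the first row.
D  = (-2)*[4*3 - (-3)*(-1)] - 3*[3*3 - (-3)*(-1)] + 2*[3*(-1) - 4*(-1)]
  = (-2)*(9) - 3*(6) + 2*(1) = -34
Dx = (-4)*[4*3 - (-3)*(-1)] - 3*[(-11)*3 - (-3)*9] + 2*[(-11)*(-1) - 4*9]
  = (-4)*(9) - 3*(-6) + 2*(-25) = -68
Dy = (-2)*[(-11)*3 - (-3)*9] - (-4)*[3*3 - (-3)*(-1)] + 2*[3*9 - (-11)*(-1)]
  = (-2)*(-6) - (-4)*(6) + 2*(16) = 68
Dz = (-2)*[4*9 - (-11)*(-1)] - 3*[3*9 - (-11)*(-1)] + (-4)*[3*(-1) - 4*(-1)]
  = (-2)*(25) - 3*(16) + (-4)*(1) = -102
x = Dx/D = -68/-34 = 2, y = Dy/D = 68/-34 = -2, z = Dz/D = -102/-34 = 3
Check eq1: (-2)(2) + (3)(-2) + (2)(3) = -4 = -4 ✓
Check eq2: (3)(2) + (4)(-2) + (-3)(3) = -11 = -11 ✓
Check eq3: (-1)(2) + (-1)(-2) + (3)(3) = 9 = 9 ✓

x = 2, y = -2, z = 3


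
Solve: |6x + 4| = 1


An absolute value equation |expr| = 1 gives two cases:
Case 1: 6x + 4 = 1
  6x = -3, so x = -1/2
Case 2: 6x + 4 = -1
  6x = -5, so x = -5/6

x = -5/6, x = -1/2


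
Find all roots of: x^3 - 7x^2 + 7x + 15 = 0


Let p(x) = x^3 - 7x^2 + 7x + 15. By the rational root theorem (leading coefficient 1), any rational root is an integer divisor of 15: try ±1, ±2, ... in turn.
Test x = 1: value = 16 ≠ 0.
Test x = -1: value = 0 ✓, so (x + 1) is a factor.
Synthetic division by (x + 1): bring down 1; 1(-1) - 7 = -8; (-8)(-1) + 7 = 15; 15(-1) + 15 = 0 → quotient x^2 - 8x + 15, remainder 0.
Solve the quadratic x^2 - 8x + 15 = 0: discriminant = (-8)^2 - 4(1)(15) = 64 - 60 = 4.
sqrt(4) = 2, so x = (8 ± 2)/2: x = 5 or x = 3.
Collecting all roots found:

x = -1, x = 3, x = 5


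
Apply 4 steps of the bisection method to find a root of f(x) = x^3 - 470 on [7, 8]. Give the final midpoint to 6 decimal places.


f(x) = x^3 - 470
f(7) = -127 < 0
f(8) = 42 > 0

Step 1: midpoint = (7.000000 + 8.000000)/2 = 7.500000
  f(7.500000) = -48.125000
  f(mid) < 0, so root is in [7.500000, 8.000000]

Step 2: midpoint = (7.500000 + 8.000000)/2 = 7.750000
  f(7.750000) = -4.515625
  f(mid) < 0, so root is in [7.750000, 8.000000]

Step 3: midpoint = (7.750000 + 8.000000)/2 = 7.875000
  f(7.875000) = 18.373047
  f(mid) > 0, so root is in [7.750000, 7.875000]

Step 4: midpoint = (7.750000 + 7.875000)/2 = 7.812500
  f(7.812500) = 6.837158
  f(mid) > 0, so root is in [7.750000, 7.812500]

midpoint = 7.812500


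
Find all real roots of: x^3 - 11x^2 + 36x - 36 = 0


Let p(x) = x^3 - 11x^2 + 36x - 36. By the rational root theorem (leading coefficient 1), any rational root is an integer divisor of 36: try ±1, ±2, ... in turn.
Test x = 1: value = -10 ≠ 0.
Test x = -1: value = -84 ≠ 0.
Test x = 2: value = 0 ✓, so (x - 2) is a factor.
Synthetic division by (x - 2): bring down 1; 1(2) - 11 = -9; (-9)(2) + 36 = 18; 18(2) - 36 = 0 → quotient x^2 - 9x + 18, remainder 0.
Solve the quadratic x^2 - 9x + 18 = 0: discriminant = (-9)^2 - 4(1)(18) = 81 - 72 = 9.
sqrt(9) = 3, so x = (9 ± 3)/2: x = 6 or x = 3.

x = 2, x = 3, x = 6


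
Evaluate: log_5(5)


We need the exponent such that 5^? = 5
5^1 = 5
Therefore log_5(5) = 1

1


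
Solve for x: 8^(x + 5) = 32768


Express both sides with the same base.
32768 = 8^5
Since the bases match, equate exponents: x + 5 = 5
So x = 5 - (5) = 0

x = 0


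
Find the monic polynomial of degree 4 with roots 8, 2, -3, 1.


A monic polynomial with roots 8, 2, -3, 1 is:
p(x) = (x - 8)(x - 2)(x + 3)(x - 1)
After multiplying by (x - 8): x - 8
After multiplying by (x - 2): x^2 - 10x + 16
After multiplying by (x + 3): x^3 - 7x^2 - 14x + 48
After multiplying by (x - 1): x^4 - 8x^3 - 7x^2 + 62x - 48

x^4 - 8x^3 - 7x^2 + 62x - 48


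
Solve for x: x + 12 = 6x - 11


Starting with: x + 12 = 6x - 11
Move all x terms to left: (1 - 6)x = -11 - 12
Simplify: -5x = -23
Divide both sides by -5: x = 23/5

x = 23/5


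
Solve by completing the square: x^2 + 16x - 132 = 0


Start: x^2 + 16x - 132 = 0
Move constant: x^2 + 16x = 132
Half of 16 is 8, squared is 64
Add 64 to both sides: x^2 + 16x + 64 = 196
(x + 8)^2 = 196
x + 8 = ±14
x = -8 + 14 = 6 or x = -8 - 14 = -22

x = -22, x = 6


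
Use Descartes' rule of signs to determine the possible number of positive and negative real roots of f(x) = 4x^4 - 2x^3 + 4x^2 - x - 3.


Descartes' rule of signs:

For positive roots, count sign changes in f(x) = 4x^4 - 2x^3 + 4x^2 - x - 3:
Signs of coefficients: +, -, +, -, -
Number of sign changes: 3
Possible positive real roots: 3, 1

For negative roots, examine f(-x) = 4x^4 + 2x^3 + 4x^2 + x - 3:
Signs of coefficients: +, +, +, +, -
Number of sign changes: 1
Possible negative real roots: 1

Positive roots: 3 or 1; Negative roots: 1


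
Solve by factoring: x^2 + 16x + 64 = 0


We need two numbers that multiply to 64 and add to 16.
Those numbers are 8 and 8 (since 8 * 8 = 64 and 8 + 8 = 16).
So x^2 + 16x + 64 = (x + 8)(x + 8) = 0
Setting each factor to zero: x = -8 or x = -8

x = -8


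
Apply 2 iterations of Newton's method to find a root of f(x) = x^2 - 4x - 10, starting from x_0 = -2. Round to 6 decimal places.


Newton's method: x_(n+1) = x_n - f(x_n)/f'(x_n)
f(x) = x^2 - 4x - 10
f'(x) = 2x - 4

Iteration 1:
  f(-2.000000) = 2.000000
  f'(-2.000000) = -8.000000
  x_1 = -2.000000 - (2.000000)/(-8.000000) = -1.750000

Iteration 2:
  f(-1.750000) = 0.062500
  f'(-1.750000) = -7.500000
  x_2 = -1.750000 - (0.062500)/(-7.500000) = -1.741667

x_2 = -1.741667


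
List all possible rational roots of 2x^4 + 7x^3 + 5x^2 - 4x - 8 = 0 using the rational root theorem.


Rational root theorem: possible roots are ±p/q where:
  p divides the constant term (-8): p ∈ {1, 2, 4, 8}
  q divides the leading coefficient (2): q ∈ {1, 2}

All possible rational roots: -8, -4, -2, -1, -1/2, 1/2, 1, 2, 4, 8

-8, -4, -2, -1, -1/2, 1/2, 1, 2, 4, 8


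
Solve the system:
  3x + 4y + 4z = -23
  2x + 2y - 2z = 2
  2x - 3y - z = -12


Using Cramer's rule. Expand each determinant along the first row.
D  = 3*[2*(-1) - (-2)*(-3)] - 4*[2*(-1) - (-2)*2] + 4*[2*(-3) - 2*2]
  = 3*(-8) - 4*(2) + 4*(-10) = -72
Dx = (-23)*[2*(-1) - (-2)*(-3)] - 4*[2*(-1) - (-2)*(-12)] + 4*[2*(-3) - 2*(-12)]
  = (-23)*(-8) - 4*(-26) + 4*(18) = 360
Dy = 3*[2*(-1) - (-2)*(-12)] - (-23)*[2*(-1) - (-2)*2] + 4*[2*(-12) - 2*2]
  = 3*(-26) - (-23)*(2) + 4*(-28) = -144
Dz = 3*[2*(-12) - 2*(-3)] - 4*[2*(-12) - 2*2] + (-23)*[2*(-3) - 2*2]
  = 3*(-18) - 4*(-28) + (-23)*(-10) = 288
x = Dx/D = 360/-72 = -5, y = Dy/D = -144/-72 = 2, z = Dz/D = 288/-72 = -4
Check eq1: (3)(-5) + (4)(2) + (4)(-4) = -23 = -23 ✓
Check eq2: (2)(-5) + (2)(2) + (-2)(-4) = 2 = 2 ✓
Check eq3: (2)(-5) + (-3)(2) + (-1)(-4) = -12 = -12 ✓

x = -5, y = 2, z = -4


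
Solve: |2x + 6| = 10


An absolute value equation |expr| = 10 gives two cases:
Case 1: 2x + 6 = 10
  2x = 4, so x = 2
Case 2: 2x + 6 = -10
  2x = -16, so x = -8

x = -8, x = 2


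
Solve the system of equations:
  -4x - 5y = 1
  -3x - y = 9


Using Cramer's rule:
Determinant D = (-4)(-1) - (-3)(-5) = 4 - 15 = -11
Dx = (1)(-1) - (9)(-5) = -1 + 45 = 44
Dy = (-4)(9) - (-3)(1) = -36 + 3 = -33
x = Dx/D = 44/-11 = -4
y = Dy/D = -33/-11 = 3

x = -4, y = 3


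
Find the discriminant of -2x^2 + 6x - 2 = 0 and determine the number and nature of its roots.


For ax^2 + bx + c = 0, discriminant D = b^2 - 4ac
Here a = -2, b = 6, c = -2
D = (6)^2 - 4(-2)(-2) = 36 - 16 = 20

D = 20 > 0 but not a perfect square
The equation has 2 distinct real irrational roots.

Discriminant = 20, 2 distinct real irrational roots


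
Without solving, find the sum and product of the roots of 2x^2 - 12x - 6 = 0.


By Vieta's formulas for ax^2 + bx + c = 0:
  Sum of roots = -b/a
  Product of roots = c/a

Here a = 2, b = -12, c = -6
Sum = -(-12)/2 = 6
Product = -6/2 = -3

Sum = 6, Product = -3


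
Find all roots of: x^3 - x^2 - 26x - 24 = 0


Let p(x) = x^3 - x^2 - 26x - 24. By the rational root theorem (leading coefficient 1), any rational root is an integer divisor of 24: try ±1, ±2, ... in turn.
Test x = 1: value = -50 ≠ 0.
Test x = -1: value = 0 ✓, so (x + 1) is a factor.
Synthetic division by (x + 1): bring down 1; 1(-1) - 1 = -2; (-2)(-1) - 26 = -24; (-24)(-1) - 24 = 0 → quotient x^2 - 2x - 24, remainder 0.
Solve the quadratic x^2 - 2x - 24 = 0: discriminant = (-2)^2 - 4(1)(-24) = 4 + 96 = 100.
sqrt(100) = 10, so x = (2 ± 10)/2: x = 6 or x = -4.
Collecting all roots found:

x = -4, x = -1, x = 6


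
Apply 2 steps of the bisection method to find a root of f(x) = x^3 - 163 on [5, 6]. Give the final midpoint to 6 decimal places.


f(x) = x^3 - 163
f(5) = -38 < 0
f(6) = 53 > 0

Step 1: midpoint = (5.000000 + 6.000000)/2 = 5.500000
  f(5.500000) = 3.375000
  f(mid) > 0, so root is in [5.000000, 5.500000]

Step 2: midpoint = (5.000000 + 5.500000)/2 = 5.250000
  f(5.250000) = -18.296875
  f(mid) < 0, so root is in [5.250000, 5.500000]

midpoint = 5.250000


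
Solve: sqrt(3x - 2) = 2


Square both sides: 3x - 2 = 2^2 = 4
3x = 4 + 2 = 6
x = 2
Check: sqrt(3*2 - 2) = sqrt(4) = 2 ✓

x = 2


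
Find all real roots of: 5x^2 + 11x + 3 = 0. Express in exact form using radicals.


Using the quadratic formula: x = (-b ± sqrt(b^2 - 4ac)) / (2a)
Here a = 5, b = 11, c = 3
Discriminant = b^2 - 4ac = 11^2 - 4(5)(3) = 121 - 60 = 61
Since discriminant = 61 > 0, there are two real roots.
x = (-11 ± sqrt(61)) / 10
Numerically: x ≈ -0.3190 or x ≈ -1.8810

x = (-11 + sqrt(61)) / 10 or x = (-11 - sqrt(61)) / 10


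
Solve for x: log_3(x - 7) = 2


Convert to exponential form: x - 7 = 3^2 = 9
x = 9 + 7 = 16
Check: log_3(16 - 7) = log_3(9) = log_3(9) = 2 ✓

x = 16


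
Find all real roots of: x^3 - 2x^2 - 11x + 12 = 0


Let p(x) = x^3 - 2x^2 - 11x + 12. By the rational root theorem (leading coefficient 1), any rational root is an integer divisor of 12: try ±1, ±2, ... in turn.
Test x = 1: value = 0 ✓, so (x - 1) is a factor.
Synthetic division by (x - 1): bring down 1; 1(1) - 2 = -1; (-1)(1) - 11 = -12; (-12)(1) + 12 = 0 → quotient x^2 - x - 12, remainder 0.
Solve the quadratic x^2 - x - 12 = 0: discriminant = (-1)^2 - 4(1)(-12) = 1 + 48 = 49.
sqrt(49) = 7, so x = (1 ± 7)/2: x = 4 or x = -3.

x = -3, x = 1, x = 4


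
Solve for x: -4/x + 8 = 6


Subtract 8 from both sides: -4/x = -2
Multiply both sides by x: -4 = -2 * x
Divide by -2: x = 2

x = 2


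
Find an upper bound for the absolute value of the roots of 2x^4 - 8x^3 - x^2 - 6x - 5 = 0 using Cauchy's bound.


Cauchy's bound: all roots r satisfy |r| <= 1 + max(|a_i/a_n|) for i = 0,...,n-1
where a_n is the leading coefficient.

Coefficients: [2, -8, -1, -6, -5]
Leading coefficient a_n = 2
Ratios |a_i/a_n|: 4, 1/2, 3, 5/2
Maximum ratio: 4
Cauchy's bound: |r| <= 1 + 4 = 5

Upper bound = 5


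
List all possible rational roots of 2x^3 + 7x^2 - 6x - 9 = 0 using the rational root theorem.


Rational root theorem: possible roots are ±p/q where:
  p divides the constant term (-9): p ∈ {1, 3, 9}
  q divides the leading coefficient (2): q ∈ {1, 2}

All possible rational roots: -9, -9/2, -3, -3/2, -1, -1/2, 1/2, 1, 3/2, 3, 9/2, 9

-9, -9/2, -3, -3/2, -1, -1/2, 1/2, 1, 3/2, 3, 9/2, 9


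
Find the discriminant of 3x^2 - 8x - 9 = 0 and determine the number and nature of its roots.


For ax^2 + bx + c = 0, discriminant D = b^2 - 4ac
Here a = 3, b = -8, c = -9
D = (-8)^2 - 4(3)(-9) = 64 + 108 = 172

D = 172 > 0 but not a perfect square
The equation has 2 distinct real irrational roots.

Discriminant = 172, 2 distinct real irrational roots


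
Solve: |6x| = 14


An absolute value equation |expr| = 14 gives two cases:
Case 1: 6x = 14
  6x = 14, so x = 7/3
Case 2: 6x = -14
  6x = -14, so x = -7/3

x = -7/3, x = 7/3


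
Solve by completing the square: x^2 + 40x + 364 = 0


Start: x^2 + 40x + 364 = 0
Move constant: x^2 + 40x = -364
Half of 40 is 20, squared is 400
Add 400 to both sides: x^2 + 40x + 400 = 36
(x + 20)^2 = 36
x + 20 = ±6
x = -20 + 6 = -14 or x = -20 - 6 = -26

x = -26, x = -14


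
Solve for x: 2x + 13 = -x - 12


Starting with: 2x + 13 = -x - 12
Move all x terms to left: (2 + 1)x = -12 - 13
Simplify: 3x = -25
Divide both sides by 3: x = -25/3

x = -25/3


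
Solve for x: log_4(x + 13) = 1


Convert to exponential form: x + 13 = 4^1 = 4
x = 4 - 13 = -9
Check: log_4(-9 + 13) = log_4(4) = log_4(4) = 1 ✓

x = -9


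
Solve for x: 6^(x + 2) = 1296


Express both sides with the same base.
1296 = 6^4
Since the bases match, equate exponents: x + 2 = 4
So x = 4 - (2) = 2

x = 2
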